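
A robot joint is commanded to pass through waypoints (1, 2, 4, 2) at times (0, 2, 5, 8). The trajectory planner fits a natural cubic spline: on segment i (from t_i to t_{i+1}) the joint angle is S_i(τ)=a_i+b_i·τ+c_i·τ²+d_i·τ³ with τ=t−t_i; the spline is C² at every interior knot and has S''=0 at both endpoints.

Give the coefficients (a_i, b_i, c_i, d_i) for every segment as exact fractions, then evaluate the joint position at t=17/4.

Δ: Δ0=1/2, Δ1=2/3, Δ2=-2/3
row 1: diag=10, rhs=1; c'=3/10, d'=1/10
row 2: denom=12−3·3/10=111/10; d'=(-8−3·1/10)/(111/10)=-83/111
back: M2=-83/111
back: M1=1/10−3/10·-83/111=12/37
M: M0=0, M1=12/37, M2=-83/111, M3=0
seg 0: a=1, c=M0/2=0, d=(M1−M0)/(6·2)=1/37, b=Δ0−h0·(2M0+M1)/6=29/74
seg 1: a=2, c=M1/2=6/37, d=(M2−M1)/(6·3)=-119/1998, b=Δ1−h1·(2M1+M2)/6=53/74
seg 2: a=4, c=M2/2=-83/222, d=(M3−M2)/(6·3)=83/1998, b=Δ2−h2·(2M2+M3)/6=3/37
t_q=17/4 → seg 1, τ=9/4; S=2+53/74·τ+6/37·τ²+-119/1998·τ³=17779/4736

  seg 0: a=1 b=29/74 c=0 d=1/37
  seg 1: a=2 b=53/74 c=6/37 d=-119/1998
  seg 2: a=4 b=3/37 c=-83/222 d=83/1998
S(17/4) = 17779/4736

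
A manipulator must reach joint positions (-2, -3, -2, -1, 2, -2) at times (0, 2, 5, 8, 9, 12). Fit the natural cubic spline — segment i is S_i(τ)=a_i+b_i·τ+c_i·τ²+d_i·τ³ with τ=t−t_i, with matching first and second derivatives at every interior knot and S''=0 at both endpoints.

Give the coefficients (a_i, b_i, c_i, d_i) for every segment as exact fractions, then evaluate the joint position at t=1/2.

  seg 0: a=-2 b=-1053/1394 c=0 d=89/1394
  seg 1: a=-3 b=15/1394 c=267/697 d=-3457/37638
  seg 2: a=-2 b=-7/41 c=-1855/4182 d=7673/37638
  seg 3: a=-1 b=3725/1394 c=2909/2091 d=-4447/4182
  seg 4: a=2 b=4735/2091 c=-7523/4182 d=7523/37638
S(1/2) = -26427/11152

Δ: Δ0=-1/2, Δ1=1/3, Δ2=1/3, Δ3=3, Δ4=-4/3
row 1: diag=10, rhs=5; c'=3/10, d'=1/2
row 2: denom=12−3·3/10=111/10; d'=(0−3·1/2)/(111/10)=-5/37
row 3: denom=8−3·10/37=266/37; d'=(16−3·-5/37)/(266/37)=607/266
row 4: denom=8−1·37/266=2091/266; d'=(-26−1·607/266)/(2091/266)=-7523/2091
back: M4=-7523/2091
back: M3=607/266−37/266·-7523/2091=5818/2091
back: M2=-5/37−10/37·5818/2091=-1855/2091
back: M1=1/2−3/10·-1855/2091=534/697
M: M0=0, M1=534/697, M2=-1855/2091, M3=5818/2091, M4=-7523/2091, M5=0
seg 0: a=-2, c=M0/2=0, d=(M1−M0)/(6·2)=89/1394, b=Δ0−h0·(2M0+M1)/6=-1053/1394
seg 1: a=-3, c=M1/2=267/697, d=(M2−M1)/(6·3)=-3457/37638, b=Δ1−h1·(2M1+M2)/6=15/1394
seg 2: a=-2, c=M2/2=-1855/4182, d=(M3−M2)/(6·3)=7673/37638, b=Δ2−h2·(2M2+M3)/6=-7/41
seg 3: a=-1, c=M3/2=2909/2091, d=(M4−M3)/(6·1)=-4447/4182, b=Δ3−h3·(2M3+M4)/6=3725/1394
seg 4: a=2, c=M4/2=-7523/4182, d=(M5−M4)/(6·3)=7523/37638, b=Δ4−h4·(2M4+M5)/6=4735/2091
t_q=1/2 → seg 0, τ=1/2; S=-2+-1053/1394·τ+0·τ²+89/1394·τ³=-26427/11152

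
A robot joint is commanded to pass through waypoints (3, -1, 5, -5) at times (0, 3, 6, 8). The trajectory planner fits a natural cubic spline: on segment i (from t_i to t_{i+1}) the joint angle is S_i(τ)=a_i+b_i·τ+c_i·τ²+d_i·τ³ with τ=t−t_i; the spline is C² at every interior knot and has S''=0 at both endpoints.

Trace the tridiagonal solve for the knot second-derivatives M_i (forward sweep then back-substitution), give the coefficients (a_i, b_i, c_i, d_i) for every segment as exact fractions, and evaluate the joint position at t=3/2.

Δ: Δ0=-4/3, Δ1=2, Δ2=-5
row 1: diag=12, rhs=20; c'=1/4, d'=5/3
row 2: denom=10−3·1/4=37/4; d'=(-42−3·5/3)/(37/4)=-188/37
back: M2=-188/37
back: M1=5/3−1/4·-188/37=326/111
M: M0=0, M1=326/111, M2=-188/37, M3=0
seg 0: a=3, c=M0/2=0, d=(M1−M0)/(6·3)=163/999, b=Δ0−h0·(2M0+M1)/6=-311/111
seg 1: a=-1, c=M1/2=163/111, d=(M2−M1)/(6·3)=-445/999, b=Δ1−h1·(2M1+M2)/6=178/111
seg 2: a=5, c=M2/2=-94/37, d=(M3−M2)/(6·2)=47/111, b=Δ2−h2·(2M2+M3)/6=-179/111
t_q=3/2 → seg 0, τ=3/2; S=3+-311/111·τ+0·τ²+163/999·τ³=-193/296

  seg 0: a=3 b=-311/111 c=0 d=163/999
  seg 1: a=-1 b=178/111 c=163/111 d=-445/999
  seg 2: a=5 b=-179/111 c=-94/37 d=47/111
S(3/2) = -193/296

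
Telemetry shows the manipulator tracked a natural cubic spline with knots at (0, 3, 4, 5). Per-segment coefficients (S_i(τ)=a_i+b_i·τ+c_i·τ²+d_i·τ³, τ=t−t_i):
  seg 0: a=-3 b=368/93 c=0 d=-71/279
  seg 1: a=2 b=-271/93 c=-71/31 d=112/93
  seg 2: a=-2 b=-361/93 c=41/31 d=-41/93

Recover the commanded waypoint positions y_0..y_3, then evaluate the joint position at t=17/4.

y_0=-3 y_1=2 y_2=-2 y_3=-5
S(17/4) = -5743/1984

y_0 = S_0(0) = a_0 = -3
y_1 = S_1(0) = a_1 = 2
y_2 = S_2(0) = a_2 = -2
y_3 = S_2(1) = -5
t_q=17/4 is in segment 2 (τ=1/4); S_2(τ)=-5743/1984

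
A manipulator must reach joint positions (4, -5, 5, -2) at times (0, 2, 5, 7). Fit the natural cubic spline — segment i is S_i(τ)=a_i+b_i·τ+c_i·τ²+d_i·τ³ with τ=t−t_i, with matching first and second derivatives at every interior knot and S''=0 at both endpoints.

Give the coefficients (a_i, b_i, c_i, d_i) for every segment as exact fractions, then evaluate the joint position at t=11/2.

  seg 0: a=4 b=-3643/546 c=0 d=593/1092
  seg 1: a=-5 b=-85/546 c=593/182 d=-44/63
  seg 2: a=5 b=293/546 c=-551/182 d=551/1092
S(11/2) = 1903/416

Δ: Δ0=-9/2, Δ1=10/3, Δ2=-7/2
row 1: diag=10, rhs=47; c'=3/10, d'=47/10
row 2: denom=10−3·3/10=91/10; d'=(-41−3·47/10)/(91/10)=-551/91
back: M2=-551/91
back: M1=47/10−3/10·-551/91=593/91
M: M0=0, M1=593/91, M2=-551/91, M3=0
seg 0: a=4, c=M0/2=0, d=(M1−M0)/(6·2)=593/1092, b=Δ0−h0·(2M0+M1)/6=-3643/546
seg 1: a=-5, c=M1/2=593/182, d=(M2−M1)/(6·3)=-44/63, b=Δ1−h1·(2M1+M2)/6=-85/546
seg 2: a=5, c=M2/2=-551/182, d=(M3−M2)/(6·2)=551/1092, b=Δ2−h2·(2M2+M3)/6=293/546
t_q=11/2 → seg 2, τ=1/2; S=5+293/546·τ+-551/182·τ²+551/1092·τ³=1903/416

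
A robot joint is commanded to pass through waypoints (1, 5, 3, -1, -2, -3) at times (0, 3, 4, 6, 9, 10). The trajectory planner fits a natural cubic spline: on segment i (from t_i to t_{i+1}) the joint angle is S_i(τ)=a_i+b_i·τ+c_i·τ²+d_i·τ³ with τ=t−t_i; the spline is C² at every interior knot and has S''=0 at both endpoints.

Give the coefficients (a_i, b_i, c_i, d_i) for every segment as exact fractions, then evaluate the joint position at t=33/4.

Δ: Δ0=4/3, Δ1=-2, Δ2=-2, Δ3=-1/3, Δ4=-1
row 1: diag=8, rhs=-20; c'=1/8, d'=-5/2
row 2: denom=6−1·1/8=47/8; d'=(0−1·-5/2)/(47/8)=20/47
row 3: denom=10−2·16/47=438/47; d'=(10−2·20/47)/(438/47)=215/219
row 4: denom=8−3·47/146=1027/146; d'=(-4−3·215/219)/(1027/146)=-78/79
back: M4=-78/79
back: M3=215/219−47/146·-78/79=308/237
back: M2=20/47−16/47·308/237=-4/237
back: M1=-5/2−1/8·-4/237=-592/237
M: M0=0, M1=-592/237, M2=-4/237, M3=308/237, M4=-78/79, M5=0
seg 0: a=1, c=M0/2=0, d=(M1−M0)/(6·3)=-296/2133, b=Δ0−h0·(2M0+M1)/6=204/79
seg 1: a=5, c=M1/2=-296/237, d=(M2−M1)/(6·1)=98/237, b=Δ1−h1·(2M1+M2)/6=-92/79
seg 2: a=3, c=M2/2=-2/237, d=(M3−M2)/(6·2)=26/237, b=Δ2−h2·(2M2+M3)/6=-574/237
seg 3: a=-1, c=M3/2=154/237, d=(M4−M3)/(6·3)=-271/2133, b=Δ3−h3·(2M3+M4)/6=-90/79
seg 4: a=-2, c=M4/2=-39/79, d=(M5−M4)/(6·1)=13/79, b=Δ4−h4·(2M4+M5)/6=-53/79
t_q=33/4 → seg 3, τ=9/4; S=-1+-90/79·τ+154/237·τ²+-271/2133·τ³=-8701/5056

  seg 0: a=1 b=204/79 c=0 d=-296/2133
  seg 1: a=5 b=-92/79 c=-296/237 d=98/237
  seg 2: a=3 b=-574/237 c=-2/237 d=26/237
  seg 3: a=-1 b=-90/79 c=154/237 d=-271/2133
  seg 4: a=-2 b=-53/79 c=-39/79 d=13/79
S(33/4) = -8701/5056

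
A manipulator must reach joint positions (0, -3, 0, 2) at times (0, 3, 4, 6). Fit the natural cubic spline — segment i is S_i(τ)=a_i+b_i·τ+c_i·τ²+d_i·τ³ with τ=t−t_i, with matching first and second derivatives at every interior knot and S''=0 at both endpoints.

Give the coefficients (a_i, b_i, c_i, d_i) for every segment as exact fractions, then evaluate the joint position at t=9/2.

  seg 0: a=0 b=-125/47 c=0 d=26/141
  seg 1: a=-3 b=109/47 c=78/47 d=-46/47
  seg 2: a=0 b=127/47 c=-60/47 d=10/47
S(9/2) = 199/188

Δ: Δ0=-1, Δ1=3, Δ2=1
row 1: diag=8, rhs=24; c'=1/8, d'=3
row 2: denom=6−1·1/8=47/8; d'=(-12−1·3)/(47/8)=-120/47
back: M2=-120/47
back: M1=3−1/8·-120/47=156/47
M: M0=0, M1=156/47, M2=-120/47, M3=0
seg 0: a=0, c=M0/2=0, d=(M1−M0)/(6·3)=26/141, b=Δ0−h0·(2M0+M1)/6=-125/47
seg 1: a=-3, c=M1/2=78/47, d=(M2−M1)/(6·1)=-46/47, b=Δ1−h1·(2M1+M2)/6=109/47
seg 2: a=0, c=M2/2=-60/47, d=(M3−M2)/(6·2)=10/47, b=Δ2−h2·(2M2+M3)/6=127/47
t_q=9/2 → seg 2, τ=1/2; S=0+127/47·τ+-60/47·τ²+10/47·τ³=199/188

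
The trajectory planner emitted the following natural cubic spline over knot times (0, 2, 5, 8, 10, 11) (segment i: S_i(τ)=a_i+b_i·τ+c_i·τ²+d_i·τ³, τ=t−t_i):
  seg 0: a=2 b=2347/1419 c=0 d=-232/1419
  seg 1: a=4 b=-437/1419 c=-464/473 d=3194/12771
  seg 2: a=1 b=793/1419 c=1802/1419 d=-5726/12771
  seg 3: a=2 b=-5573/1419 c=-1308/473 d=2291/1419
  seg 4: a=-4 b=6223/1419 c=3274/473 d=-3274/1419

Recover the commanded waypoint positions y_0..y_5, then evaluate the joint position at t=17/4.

y_0=2 y_1=4 y_2=1 y_3=2 y_4=-4 y_5=5
S(17/4) = 1637/1376

y_0 = S_0(0) = a_0 = 2
y_1 = S_1(0) = a_1 = 4
y_2 = S_2(0) = a_2 = 1
y_3 = S_3(0) = a_3 = 2
y_4 = S_4(0) = a_4 = -4
y_5 = S_4(1) = 5
t_q=17/4 is in segment 1 (τ=9/4); S_1(τ)=1637/1376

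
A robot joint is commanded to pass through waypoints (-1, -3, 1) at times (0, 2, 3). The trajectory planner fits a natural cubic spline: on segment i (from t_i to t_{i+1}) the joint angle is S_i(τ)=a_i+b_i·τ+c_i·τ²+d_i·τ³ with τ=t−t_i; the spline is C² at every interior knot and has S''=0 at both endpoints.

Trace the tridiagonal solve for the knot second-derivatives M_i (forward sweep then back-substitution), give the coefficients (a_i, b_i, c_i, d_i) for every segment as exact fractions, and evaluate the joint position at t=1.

Δ: Δ0=-1, Δ1=4
row 1: diag=6, rhs=30; c'=1/6, d'=5
back: M1=5
M: M0=0, M1=5, M2=0
seg 0: a=-1, c=M0/2=0, d=(M1−M0)/(6·2)=5/12, b=Δ0−h0·(2M0+M1)/6=-8/3
seg 1: a=-3, c=M1/2=5/2, d=(M2−M1)/(6·1)=-5/6, b=Δ1−h1·(2M1+M2)/6=7/3
t_q=1 → seg 0, τ=1; S=-1+-8/3·τ+0·τ²+5/12·τ³=-13/4

  seg 0: a=-1 b=-8/3 c=0 d=5/12
  seg 1: a=-3 b=7/3 c=5/2 d=-5/6
S(1) = -13/4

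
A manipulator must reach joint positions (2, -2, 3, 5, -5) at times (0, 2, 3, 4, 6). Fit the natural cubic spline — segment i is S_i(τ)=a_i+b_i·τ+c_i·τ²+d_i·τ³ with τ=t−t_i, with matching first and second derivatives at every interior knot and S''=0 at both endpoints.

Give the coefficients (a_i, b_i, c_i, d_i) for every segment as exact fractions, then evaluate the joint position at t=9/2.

  seg 0: a=2 b=-152/33 c=0 d=43/66
  seg 1: a=-2 b=106/33 c=43/11 d=-70/33
  seg 2: a=3 b=14/3 c=-27/11 d=-7/33
  seg 3: a=5 b=-29/33 c=-34/11 d=17/33
S(9/2) = 339/88

Δ: Δ0=-2, Δ1=5, Δ2=2, Δ3=-5
row 1: diag=6, rhs=42; c'=1/6, d'=7
row 2: denom=4−1·1/6=23/6; d'=(-18−1·7)/(23/6)=-150/23
row 3: denom=6−1·6/23=132/23; d'=(-42−1·-150/23)/(132/23)=-68/11
back: M3=-68/11
back: M2=-150/23−6/23·-68/11=-54/11
back: M1=7−1/6·-54/11=86/11
M: M0=0, M1=86/11, M2=-54/11, M3=-68/11, M4=0
seg 0: a=2, c=M0/2=0, d=(M1−M0)/(6·2)=43/66, b=Δ0−h0·(2M0+M1)/6=-152/33
seg 1: a=-2, c=M1/2=43/11, d=(M2−M1)/(6·1)=-70/33, b=Δ1−h1·(2M1+M2)/6=106/33
seg 2: a=3, c=M2/2=-27/11, d=(M3−M2)/(6·1)=-7/33, b=Δ2−h2·(2M2+M3)/6=14/3
seg 3: a=5, c=M3/2=-34/11, d=(M4−M3)/(6·2)=17/33, b=Δ3−h3·(2M3+M4)/6=-29/33
t_q=9/2 → seg 3, τ=1/2; S=5+-29/33·τ+-34/11·τ²+17/33·τ³=339/88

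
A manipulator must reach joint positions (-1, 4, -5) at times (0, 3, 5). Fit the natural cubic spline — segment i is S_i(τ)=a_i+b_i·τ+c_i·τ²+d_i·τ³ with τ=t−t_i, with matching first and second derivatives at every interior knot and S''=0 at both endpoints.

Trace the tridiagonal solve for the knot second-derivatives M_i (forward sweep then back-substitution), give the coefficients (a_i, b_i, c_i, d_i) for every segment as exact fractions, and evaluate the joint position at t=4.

Δ: Δ0=5/3, Δ1=-9/2
row 1: diag=10, rhs=-37; c'=1/5, d'=-37/10
back: M1=-37/10
M: M0=0, M1=-37/10, M2=0
seg 0: a=-1, c=M0/2=0, d=(M1−M0)/(6·3)=-37/180, b=Δ0−h0·(2M0+M1)/6=211/60
seg 1: a=4, c=M1/2=-37/20, d=(M2−M1)/(6·2)=37/120, b=Δ1−h1·(2M1+M2)/6=-61/30
t_q=4 → seg 1, τ=1; S=4+-61/30·τ+-37/20·τ²+37/120·τ³=17/40

  seg 0: a=-1 b=211/60 c=0 d=-37/180
  seg 1: a=4 b=-61/30 c=-37/20 d=37/120
S(4) = 17/40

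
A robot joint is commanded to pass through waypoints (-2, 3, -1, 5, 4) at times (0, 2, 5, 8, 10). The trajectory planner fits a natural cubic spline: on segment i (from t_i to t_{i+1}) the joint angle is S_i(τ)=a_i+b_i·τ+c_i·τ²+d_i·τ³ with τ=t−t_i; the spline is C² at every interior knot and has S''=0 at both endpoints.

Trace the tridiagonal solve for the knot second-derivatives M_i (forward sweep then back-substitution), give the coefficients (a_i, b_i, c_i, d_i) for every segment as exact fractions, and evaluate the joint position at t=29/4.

Δ: Δ0=5/2, Δ1=-4/3, Δ2=2, Δ3=-1/2
row 1: diag=10, rhs=-23; c'=3/10, d'=-23/10
row 2: denom=12−3·3/10=111/10; d'=(20−3·-23/10)/(111/10)=269/111
row 3: denom=10−3·10/37=340/37; d'=(-15−3·269/111)/(340/37)=-206/85
back: M3=-206/85
back: M2=269/111−10/37·-206/85=157/51
back: M1=-23/10−3/10·157/51=-274/85
M: M0=0, M1=-274/85, M2=157/51, M3=-206/85, M4=0
seg 0: a=-2, c=M0/2=0, d=(M1−M0)/(6·2)=-137/510, b=Δ0−h0·(2M0+M1)/6=1823/510
seg 1: a=3, c=M1/2=-137/85, d=(M2−M1)/(6·3)=1607/4590, b=Δ1−h1·(2M1+M2)/6=179/510
seg 2: a=-1, c=M2/2=157/102, d=(M3−M2)/(6·3)=-1403/4590, b=Δ2−h2·(2M2+M3)/6=2/15
seg 3: a=5, c=M3/2=-103/85, d=(M4−M3)/(6·2)=103/510, b=Δ3−h3·(2M3+M4)/6=569/510
t_q=29/4 → seg 2, τ=9/4; S=-1+2/15·τ+157/102·τ²+-1403/4590·τ³=39283/10880

  seg 0: a=-2 b=1823/510 c=0 d=-137/510
  seg 1: a=3 b=179/510 c=-137/85 d=1607/4590
  seg 2: a=-1 b=2/15 c=157/102 d=-1403/4590
  seg 3: a=5 b=569/510 c=-103/85 d=103/510
S(29/4) = 39283/10880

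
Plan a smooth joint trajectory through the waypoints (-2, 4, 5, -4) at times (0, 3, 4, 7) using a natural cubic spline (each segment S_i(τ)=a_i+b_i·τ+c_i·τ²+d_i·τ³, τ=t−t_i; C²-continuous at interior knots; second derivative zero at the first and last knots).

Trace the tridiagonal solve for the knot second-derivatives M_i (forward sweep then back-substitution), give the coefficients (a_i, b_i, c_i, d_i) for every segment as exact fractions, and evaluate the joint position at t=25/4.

  seg 0: a=-2 b=46/21 c=0 d=-4/189
  seg 1: a=4 b=34/21 c=-4/21 d=-3/7
  seg 2: a=5 b=-1/21 c=-31/21 d=31/189
S(25/4) = -319/448

Δ: Δ0=2, Δ1=1, Δ2=-3
row 1: diag=8, rhs=-6; c'=1/8, d'=-3/4
row 2: denom=8−1·1/8=63/8; d'=(-24−1·-3/4)/(63/8)=-62/21
back: M2=-62/21
back: M1=-3/4−1/8·-62/21=-8/21
M: M0=0, M1=-8/21, M2=-62/21, M3=0
seg 0: a=-2, c=M0/2=0, d=(M1−M0)/(6·3)=-4/189, b=Δ0−h0·(2M0+M1)/6=46/21
seg 1: a=4, c=M1/2=-4/21, d=(M2−M1)/(6·1)=-3/7, b=Δ1−h1·(2M1+M2)/6=34/21
seg 2: a=5, c=M2/2=-31/21, d=(M3−M2)/(6·3)=31/189, b=Δ2−h2·(2M2+M3)/6=-1/21
t_q=25/4 → seg 2, τ=9/4; S=5+-1/21·τ+-31/21·τ²+31/189·τ³=-319/448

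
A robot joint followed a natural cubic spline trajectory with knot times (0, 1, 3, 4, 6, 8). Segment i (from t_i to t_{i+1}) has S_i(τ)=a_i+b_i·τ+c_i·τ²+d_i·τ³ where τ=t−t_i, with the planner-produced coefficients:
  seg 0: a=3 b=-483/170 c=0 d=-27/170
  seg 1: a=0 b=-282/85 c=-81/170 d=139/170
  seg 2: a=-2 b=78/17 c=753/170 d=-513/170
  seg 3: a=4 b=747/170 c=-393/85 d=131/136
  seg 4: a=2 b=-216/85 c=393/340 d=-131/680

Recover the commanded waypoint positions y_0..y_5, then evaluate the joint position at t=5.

y_0 = S_0(0) = a_0 = 3
y_1 = S_1(0) = a_1 = 0
y_2 = S_2(0) = a_2 = -2
y_3 = S_3(0) = a_3 = 4
y_4 = S_4(0) = a_4 = 2
y_5 = S_4(2) = 0
t_q=5 is in segment 3 (τ=1); S_3(τ)=3219/680

y_0=3 y_1=0 y_2=-2 y_3=4 y_4=2 y_5=0
S(5) = 3219/680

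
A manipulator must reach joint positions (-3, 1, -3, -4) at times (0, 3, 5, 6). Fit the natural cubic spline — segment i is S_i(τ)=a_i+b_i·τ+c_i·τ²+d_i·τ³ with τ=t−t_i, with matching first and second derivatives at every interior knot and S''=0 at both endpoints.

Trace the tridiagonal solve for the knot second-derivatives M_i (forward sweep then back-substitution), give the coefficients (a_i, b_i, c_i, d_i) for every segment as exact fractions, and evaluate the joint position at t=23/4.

Δ: Δ0=4/3, Δ1=-2, Δ2=-1
row 1: diag=10, rhs=-20; c'=1/5, d'=-2
row 2: denom=6−2·1/5=28/5; d'=(6−2·-2)/(28/5)=25/14
back: M2=25/14
back: M1=-2−1/5·25/14=-33/14
M: M0=0, M1=-33/14, M2=25/14, M3=0
seg 0: a=-3, c=M0/2=0, d=(M1−M0)/(6·3)=-11/84, b=Δ0−h0·(2M0+M1)/6=211/84
seg 1: a=1, c=M1/2=-33/28, d=(M2−M1)/(6·2)=29/84, b=Δ1−h1·(2M1+M2)/6=-43/42
seg 2: a=-3, c=M2/2=25/28, d=(M3−M2)/(6·1)=-25/84, b=Δ2−h2·(2M2+M3)/6=-67/42
t_q=23/4 → seg 2, τ=3/4; S=-3+-67/42·τ+25/28·τ²+-25/84·τ³=-6845/1792

  seg 0: a=-3 b=211/84 c=0 d=-11/84
  seg 1: a=1 b=-43/42 c=-33/28 d=29/84
  seg 2: a=-3 b=-67/42 c=25/28 d=-25/84
S(23/4) = -6845/1792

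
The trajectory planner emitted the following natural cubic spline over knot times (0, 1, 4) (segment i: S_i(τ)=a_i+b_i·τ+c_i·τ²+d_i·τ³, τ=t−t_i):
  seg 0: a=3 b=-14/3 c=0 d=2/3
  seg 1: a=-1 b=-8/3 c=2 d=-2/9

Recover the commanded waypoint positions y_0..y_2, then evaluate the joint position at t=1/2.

y_0 = S_0(0) = a_0 = 3
y_1 = S_1(0) = a_1 = -1
y_2 = S_1(3) = 3
t_q=1/2 is in segment 0 (τ=1/2); S_0(τ)=3/4

y_0=3 y_1=-1 y_2=3
S(1/2) = 3/4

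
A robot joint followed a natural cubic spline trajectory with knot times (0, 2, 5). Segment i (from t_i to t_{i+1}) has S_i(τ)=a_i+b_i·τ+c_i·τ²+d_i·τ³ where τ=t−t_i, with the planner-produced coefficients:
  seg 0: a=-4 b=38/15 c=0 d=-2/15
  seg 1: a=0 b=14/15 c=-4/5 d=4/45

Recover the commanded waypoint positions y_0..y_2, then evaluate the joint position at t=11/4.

y_0 = S_0(0) = a_0 = -4
y_1 = S_1(0) = a_1 = 0
y_2 = S_1(3) = -2
t_q=11/4 is in segment 1 (τ=3/4); S_1(τ)=23/80

y_0=-4 y_1=0 y_2=-2
S(11/4) = 23/80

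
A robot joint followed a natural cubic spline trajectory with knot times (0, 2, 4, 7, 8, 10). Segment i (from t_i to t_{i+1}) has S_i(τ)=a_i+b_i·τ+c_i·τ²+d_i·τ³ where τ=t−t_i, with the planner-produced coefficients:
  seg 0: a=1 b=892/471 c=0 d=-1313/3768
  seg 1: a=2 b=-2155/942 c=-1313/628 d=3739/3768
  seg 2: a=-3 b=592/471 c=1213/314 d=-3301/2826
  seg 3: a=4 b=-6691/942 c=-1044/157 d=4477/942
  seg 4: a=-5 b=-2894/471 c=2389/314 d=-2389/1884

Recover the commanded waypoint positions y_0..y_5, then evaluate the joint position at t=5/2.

y_0 = S_0(0) = a_0 = 1
y_1 = S_1(0) = a_1 = 2
y_2 = S_2(0) = a_2 = -3
y_3 = S_3(0) = a_3 = 4
y_4 = S_4(0) = a_4 = -5
y_5 = S_4(2) = 3
t_q=5/2 is in segment 1 (τ=1/2); S_1(τ)=4597/10048

y_0=1 y_1=2 y_2=-3 y_3=4 y_4=-5 y_5=3
S(5/2) = 4597/10048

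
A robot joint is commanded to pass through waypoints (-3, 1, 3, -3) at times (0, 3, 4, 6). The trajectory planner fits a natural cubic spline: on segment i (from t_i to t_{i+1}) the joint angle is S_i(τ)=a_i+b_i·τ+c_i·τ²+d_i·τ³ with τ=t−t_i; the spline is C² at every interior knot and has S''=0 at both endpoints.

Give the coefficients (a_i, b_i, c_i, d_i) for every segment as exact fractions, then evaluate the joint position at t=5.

Δ: Δ0=4/3, Δ1=2, Δ2=-3
row 1: diag=8, rhs=4; c'=1/8, d'=1/2
row 2: denom=6−1·1/8=47/8; d'=(-30−1·1/2)/(47/8)=-244/47
back: M2=-244/47
back: M1=1/2−1/8·-244/47=54/47
M: M0=0, M1=54/47, M2=-244/47, M3=0
seg 0: a=-3, c=M0/2=0, d=(M1−M0)/(6·3)=3/47, b=Δ0−h0·(2M0+M1)/6=107/141
seg 1: a=1, c=M1/2=27/47, d=(M2−M1)/(6·1)=-149/141, b=Δ1−h1·(2M1+M2)/6=350/141
seg 2: a=3, c=M2/2=-122/47, d=(M3−M2)/(6·2)=61/141, b=Δ2−h2·(2M2+M3)/6=65/141
t_q=5 → seg 2, τ=1; S=3+65/141·τ+-122/47·τ²+61/141·τ³=61/47

  seg 0: a=-3 b=107/141 c=0 d=3/47
  seg 1: a=1 b=350/141 c=27/47 d=-149/141
  seg 2: a=3 b=65/141 c=-122/47 d=61/141
S(5) = 61/47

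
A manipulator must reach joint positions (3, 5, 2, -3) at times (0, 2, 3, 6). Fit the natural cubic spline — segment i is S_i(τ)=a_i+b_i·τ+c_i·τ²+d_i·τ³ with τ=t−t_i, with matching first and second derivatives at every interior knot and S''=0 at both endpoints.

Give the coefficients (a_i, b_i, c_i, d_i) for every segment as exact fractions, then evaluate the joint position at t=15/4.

  seg 0: a=3 b=341/141 c=0 d=-50/141
  seg 1: a=5 b=-259/141 c=-100/47 d=136/141
  seg 2: a=2 b=-451/141 c=36/47 d=-4/47
S(15/4) = -3/752

Δ: Δ0=1, Δ1=-3, Δ2=-5/3
row 1: diag=6, rhs=-24; c'=1/6, d'=-4
row 2: denom=8−1·1/6=47/6; d'=(8−1·-4)/(47/6)=72/47
back: M2=72/47
back: M1=-4−1/6·72/47=-200/47
M: M0=0, M1=-200/47, M2=72/47, M3=0
seg 0: a=3, c=M0/2=0, d=(M1−M0)/(6·2)=-50/141, b=Δ0−h0·(2M0+M1)/6=341/141
seg 1: a=5, c=M1/2=-100/47, d=(M2−M1)/(6·1)=136/141, b=Δ1−h1·(2M1+M2)/6=-259/141
seg 2: a=2, c=M2/2=36/47, d=(M3−M2)/(6·3)=-4/47, b=Δ2−h2·(2M2+M3)/6=-451/141
t_q=15/4 → seg 2, τ=3/4; S=2+-451/141·τ+36/47·τ²+-4/47·τ³=-3/752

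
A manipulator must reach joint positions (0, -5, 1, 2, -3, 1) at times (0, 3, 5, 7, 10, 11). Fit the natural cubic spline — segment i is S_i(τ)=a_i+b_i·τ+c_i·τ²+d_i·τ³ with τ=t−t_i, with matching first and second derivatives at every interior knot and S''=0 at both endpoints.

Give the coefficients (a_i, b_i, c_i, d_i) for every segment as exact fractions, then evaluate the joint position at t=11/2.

  seg 0: a=0 b=-5539/1692 c=0 d=2719/15228
  seg 1: a=-5 b=1309/846 c=2719/1692 d=-745/1692
  seg 2: a=1 b=253/94 c=-1751/1692 d=-103/3384
  seg 3: a=2 b=-767/423 c=-515/423 d=1607/3807
  seg 4: a=-3 b=964/423 c=364/141 d=-364/423
S(11/2) = 18799/9024

Δ: Δ0=-5/3, Δ1=3, Δ2=1/2, Δ3=-5/3, Δ4=4
row 1: diag=10, rhs=28; c'=1/5, d'=14/5
row 2: denom=8−2·1/5=38/5; d'=(-15−2·14/5)/(38/5)=-103/38
row 3: denom=10−2·5/19=180/19; d'=(-13−2·-103/38)/(180/19)=-4/5
row 4: denom=8−3·19/60=141/20; d'=(34−3·-4/5)/(141/20)=728/141
back: M4=728/141
back: M3=-4/5−19/60·728/141=-1030/423
back: M2=-103/38−5/19·-1030/423=-1751/846
back: M1=14/5−1/5·-1751/846=2719/846
M: M0=0, M1=2719/846, M2=-1751/846, M3=-1030/423, M4=728/141, M5=0
seg 0: a=0, c=M0/2=0, d=(M1−M0)/(6·3)=2719/15228, b=Δ0−h0·(2M0+M1)/6=-5539/1692
seg 1: a=-5, c=M1/2=2719/1692, d=(M2−M1)/(6·2)=-745/1692, b=Δ1−h1·(2M1+M2)/6=1309/846
seg 2: a=1, c=M2/2=-1751/1692, d=(M3−M2)/(6·2)=-103/3384, b=Δ2−h2·(2M2+M3)/6=253/94
seg 3: a=2, c=M3/2=-515/423, d=(M4−M3)/(6·3)=1607/3807, b=Δ3−h3·(2M3+M4)/6=-767/423
seg 4: a=-3, c=M4/2=364/141, d=(M5−M4)/(6·1)=-364/423, b=Δ4−h4·(2M4+M5)/6=964/423
t_q=11/2 → seg 2, τ=1/2; S=1+253/94·τ+-1751/1692·τ²+-103/3384·τ³=18799/9024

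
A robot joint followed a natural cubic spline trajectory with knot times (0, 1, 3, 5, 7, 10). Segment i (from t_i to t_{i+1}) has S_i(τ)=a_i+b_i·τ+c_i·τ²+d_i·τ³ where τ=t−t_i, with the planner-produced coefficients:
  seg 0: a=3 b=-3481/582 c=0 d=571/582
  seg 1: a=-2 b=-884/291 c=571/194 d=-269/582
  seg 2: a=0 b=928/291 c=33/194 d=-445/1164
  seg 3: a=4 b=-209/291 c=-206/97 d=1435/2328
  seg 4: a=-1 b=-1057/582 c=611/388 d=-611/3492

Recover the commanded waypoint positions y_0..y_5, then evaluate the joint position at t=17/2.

y_0 = S_0(0) = a_0 = 3
y_1 = S_1(0) = a_1 = -2
y_2 = S_2(0) = a_2 = 0
y_3 = S_3(0) = a_3 = 4
y_4 = S_4(0) = a_4 = -1
y_5 = S_4(3) = 3
t_q=17/2 is in segment 4 (τ=3/2); S_4(τ)=-2395/3104

y_0=3 y_1=-2 y_2=0 y_3=4 y_4=-1 y_5=3
S(17/2) = -2395/3104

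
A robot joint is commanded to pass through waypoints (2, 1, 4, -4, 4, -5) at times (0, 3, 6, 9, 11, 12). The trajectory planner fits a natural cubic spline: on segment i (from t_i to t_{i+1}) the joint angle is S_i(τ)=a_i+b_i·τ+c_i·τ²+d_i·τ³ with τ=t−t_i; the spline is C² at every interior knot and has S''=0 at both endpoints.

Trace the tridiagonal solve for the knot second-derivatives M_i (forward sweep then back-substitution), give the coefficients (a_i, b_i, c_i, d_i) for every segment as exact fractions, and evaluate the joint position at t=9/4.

  seg 0: a=2 b=-467/384 c=0 d=113/1152
  seg 1: a=1 b=275/192 c=113/128 d=-1183/3456
  seg 2: a=4 b=-965/384 c=-211/96 d=2473/3456
  seg 3: a=-4 b=695/192 c=543/128 d=-389/192
  seg 4: a=4 b=-715/192 c=-1013/128 d=1013/384
S(9/4) = 3121/8192

Δ: Δ0=-1/3, Δ1=1, Δ2=-8/3, Δ3=4, Δ4=-9
row 1: diag=12, rhs=8; c'=1/4, d'=2/3
row 2: denom=12−3·1/4=45/4; d'=(-22−3·2/3)/(45/4)=-32/15
row 3: denom=10−3·4/15=46/5; d'=(40−3·-32/15)/(46/5)=116/23
row 4: denom=6−2·5/23=128/23; d'=(-78−2·116/23)/(128/23)=-1013/64
back: M4=-1013/64
back: M3=116/23−5/23·-1013/64=543/64
back: M2=-32/15−4/15·543/64=-211/48
back: M1=2/3−1/4·-211/48=113/64
M: M0=0, M1=113/64, M2=-211/48, M3=543/64, M4=-1013/64, M5=0
seg 0: a=2, c=M0/2=0, d=(M1−M0)/(6·3)=113/1152, b=Δ0−h0·(2M0+M1)/6=-467/384
seg 1: a=1, c=M1/2=113/128, d=(M2−M1)/(6·3)=-1183/3456, b=Δ1−h1·(2M1+M2)/6=275/192
seg 2: a=4, c=M2/2=-211/96, d=(M3−M2)/(6·3)=2473/3456, b=Δ2−h2·(2M2+M3)/6=-965/384
seg 3: a=-4, c=M3/2=543/128, d=(M4−M3)/(6·2)=-389/192, b=Δ3−h3·(2M3+M4)/6=695/192
seg 4: a=4, c=M4/2=-1013/128, d=(M5−M4)/(6·1)=1013/384, b=Δ4−h4·(2M4+M5)/6=-715/192
t_q=9/4 → seg 0, τ=9/4; S=2+-467/384·τ+0·τ²+113/1152·τ³=3121/8192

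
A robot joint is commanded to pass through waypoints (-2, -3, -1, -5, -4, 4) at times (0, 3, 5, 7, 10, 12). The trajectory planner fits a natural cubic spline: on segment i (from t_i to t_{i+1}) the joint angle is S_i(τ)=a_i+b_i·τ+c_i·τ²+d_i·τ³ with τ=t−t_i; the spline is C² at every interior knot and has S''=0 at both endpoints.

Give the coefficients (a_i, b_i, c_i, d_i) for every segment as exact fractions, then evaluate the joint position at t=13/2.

  seg 0: a=-2 b=-3355/3258 c=0 d=2269/29322
  seg 1: a=-3 b=1726/1629 c=2269/3258 d=-1183/3258
  seg 2: a=-1 b=-278/543 c=-4829/3258 d=2405/6516
  seg 3: a=-5 b=-3277/1629 c=1193/1629 d=241/14661
  seg 4: a=-4 b=4604/1629 c=478/543 d=-239/1629
S(13/2) = -22341/5792

Δ: Δ0=-1/3, Δ1=1, Δ2=-2, Δ3=1/3, Δ4=4
row 1: diag=10, rhs=8; c'=1/5, d'=4/5
row 2: denom=8−2·1/5=38/5; d'=(-18−2·4/5)/(38/5)=-49/19
row 3: denom=10−2·5/19=180/19; d'=(14−2·-49/19)/(180/19)=91/45
row 4: denom=10−3·19/60=181/20; d'=(22−3·91/45)/(181/20)=956/543
back: M4=956/543
back: M3=91/45−19/60·956/543=2386/1629
back: M2=-49/19−5/19·2386/1629=-4829/1629
back: M1=4/5−1/5·-4829/1629=2269/1629
M: M0=0, M1=2269/1629, M2=-4829/1629, M3=2386/1629, M4=956/543, M5=0
seg 0: a=-2, c=M0/2=0, d=(M1−M0)/(6·3)=2269/29322, b=Δ0−h0·(2M0+M1)/6=-3355/3258
seg 1: a=-3, c=M1/2=2269/3258, d=(M2−M1)/(6·2)=-1183/3258, b=Δ1−h1·(2M1+M2)/6=1726/1629
seg 2: a=-1, c=M2/2=-4829/3258, d=(M3−M2)/(6·2)=2405/6516, b=Δ2−h2·(2M2+M3)/6=-278/543
seg 3: a=-5, c=M3/2=1193/1629, d=(M4−M3)/(6·3)=241/14661, b=Δ3−h3·(2M3+M4)/6=-3277/1629
seg 4: a=-4, c=M4/2=478/543, d=(M5−M4)/(6·2)=-239/1629, b=Δ4−h4·(2M4+M5)/6=4604/1629
t_q=13/2 → seg 2, τ=3/2; S=-1+-278/543·τ+-4829/3258·τ²+2405/6516·τ³=-22341/5792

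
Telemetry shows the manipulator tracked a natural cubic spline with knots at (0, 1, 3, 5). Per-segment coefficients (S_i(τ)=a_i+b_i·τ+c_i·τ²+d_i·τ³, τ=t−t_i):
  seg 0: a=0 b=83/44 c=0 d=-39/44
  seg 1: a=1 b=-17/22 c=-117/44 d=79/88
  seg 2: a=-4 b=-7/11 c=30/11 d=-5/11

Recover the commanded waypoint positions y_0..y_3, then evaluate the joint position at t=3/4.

y_0=0 y_1=1 y_2=-4 y_3=2
S(3/4) = 2931/2816

y_0 = S_0(0) = a_0 = 0
y_1 = S_1(0) = a_1 = 1
y_2 = S_2(0) = a_2 = -4
y_3 = S_2(2) = 2
t_q=3/4 is in segment 0 (τ=3/4); S_0(τ)=2931/2816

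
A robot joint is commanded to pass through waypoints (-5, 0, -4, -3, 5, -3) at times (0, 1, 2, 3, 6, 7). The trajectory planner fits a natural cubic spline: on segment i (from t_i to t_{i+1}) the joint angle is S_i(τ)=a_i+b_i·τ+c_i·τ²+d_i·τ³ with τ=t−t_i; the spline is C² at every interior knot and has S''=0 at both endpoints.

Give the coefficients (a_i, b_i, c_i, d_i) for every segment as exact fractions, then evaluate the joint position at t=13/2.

Δ: Δ0=5, Δ1=-4, Δ2=1, Δ3=8/3, Δ4=-8
row 1: diag=4, rhs=-54; c'=1/4, d'=-27/2
row 2: denom=4−1·1/4=15/4; d'=(30−1·-27/2)/(15/4)=58/5
row 3: denom=8−1·4/15=116/15; d'=(10−1·58/5)/(116/15)=-6/29
row 4: denom=8−3·45/116=793/116; d'=(-64−3·-6/29)/(793/116)=-7352/793
back: M4=-7352/793
back: M3=-6/29−45/116·-7352/793=2688/793
back: M2=58/5−4/15·2688/793=8482/793
back: M1=-27/2−1/4·8482/793=-12826/793
M: M0=0, M1=-12826/793, M2=8482/793, M3=2688/793, M4=-7352/793, M5=0
seg 0: a=-5, c=M0/2=0, d=(M1−M0)/(6·1)=-6413/2379, b=Δ0−h0·(2M0+M1)/6=18308/2379
seg 1: a=0, c=M1/2=-6413/793, d=(M2−M1)/(6·1)=10654/2379, b=Δ1−h1·(2M1+M2)/6=-931/2379
seg 2: a=-4, c=M2/2=4241/793, d=(M3−M2)/(6·1)=-2897/2379, b=Δ2−h2·(2M2+M3)/6=-7447/2379
seg 3: a=-3, c=M3/2=1344/793, d=(M4−M3)/(6·3)=-5020/7137, b=Δ3−h3·(2M3+M4)/6=716/183
seg 4: a=5, c=M4/2=-3676/793, d=(M5−M4)/(6·1)=3676/2379, b=Δ4−h4·(2M4+M5)/6=-11680/2379
t_q=13/2 → seg 4, τ=1/2; S=5+-11680/2379·τ+-3676/793·τ²+3676/2379·τ³=2505/1586

  seg 0: a=-5 b=18308/2379 c=0 d=-6413/2379
  seg 1: a=0 b=-931/2379 c=-6413/793 d=10654/2379
  seg 2: a=-4 b=-7447/2379 c=4241/793 d=-2897/2379
  seg 3: a=-3 b=716/183 c=1344/793 d=-5020/7137
  seg 4: a=5 b=-11680/2379 c=-3676/793 d=3676/2379
S(13/2) = 2505/1586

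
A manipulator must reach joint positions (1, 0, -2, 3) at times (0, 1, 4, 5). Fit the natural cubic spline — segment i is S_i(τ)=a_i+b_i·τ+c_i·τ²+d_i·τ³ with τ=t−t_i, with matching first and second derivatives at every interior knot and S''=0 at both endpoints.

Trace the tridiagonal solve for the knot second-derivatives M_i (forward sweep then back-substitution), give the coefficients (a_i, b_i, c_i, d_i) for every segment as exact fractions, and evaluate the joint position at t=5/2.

Δ: Δ0=-1, Δ1=-2/3, Δ2=5
row 1: diag=8, rhs=2; c'=3/8, d'=1/4
row 2: denom=8−3·3/8=55/8; d'=(34−3·1/4)/(55/8)=266/55
back: M2=266/55
back: M1=1/4−3/8·266/55=-86/55
M: M0=0, M1=-86/55, M2=266/55, M3=0
seg 0: a=1, c=M0/2=0, d=(M1−M0)/(6·1)=-43/165, b=Δ0−h0·(2M0+M1)/6=-122/165
seg 1: a=0, c=M1/2=-43/55, d=(M2−M1)/(6·3)=16/45, b=Δ1−h1·(2M1+M2)/6=-251/165
seg 2: a=-2, c=M2/2=133/55, d=(M3−M2)/(6·1)=-133/165, b=Δ2−h2·(2M2+M3)/6=559/165
t_q=5/2 → seg 1, τ=3/2; S=0+-251/165·τ+-43/55·τ²+16/45·τ³=-125/44

  seg 0: a=1 b=-122/165 c=0 d=-43/165
  seg 1: a=0 b=-251/165 c=-43/55 d=16/45
  seg 2: a=-2 b=559/165 c=133/55 d=-133/165
S(5/2) = -125/44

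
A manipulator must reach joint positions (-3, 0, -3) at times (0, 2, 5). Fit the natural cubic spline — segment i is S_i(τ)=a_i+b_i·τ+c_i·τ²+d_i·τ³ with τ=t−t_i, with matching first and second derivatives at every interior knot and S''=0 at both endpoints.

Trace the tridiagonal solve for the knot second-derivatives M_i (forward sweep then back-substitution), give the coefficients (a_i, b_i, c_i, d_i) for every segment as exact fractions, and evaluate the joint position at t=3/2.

  seg 0: a=-3 b=2 c=0 d=-1/8
  seg 1: a=0 b=1/2 c=-3/4 d=1/12
S(3/2) = -27/64

Δ: Δ0=3/2, Δ1=-1
row 1: diag=10, rhs=-15; c'=3/10, d'=-3/2
back: M1=-3/2
M: M0=0, M1=-3/2, M2=0
seg 0: a=-3, c=M0/2=0, d=(M1−M0)/(6·2)=-1/8, b=Δ0−h0·(2M0+M1)/6=2
seg 1: a=0, c=M1/2=-3/4, d=(M2−M1)/(6·3)=1/12, b=Δ1−h1·(2M1+M2)/6=1/2
t_q=3/2 → seg 0, τ=3/2; S=-3+2·τ+0·τ²+-1/8·τ³=-27/64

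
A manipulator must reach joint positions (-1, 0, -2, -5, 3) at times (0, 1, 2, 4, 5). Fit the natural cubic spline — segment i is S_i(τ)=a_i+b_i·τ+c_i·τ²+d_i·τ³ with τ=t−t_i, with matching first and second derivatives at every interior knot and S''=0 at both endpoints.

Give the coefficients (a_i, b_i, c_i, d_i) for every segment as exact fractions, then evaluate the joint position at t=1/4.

  seg 0: a=-1 b=101/61 c=0 d=-40/61
  seg 1: a=0 b=-19/61 c=-120/61 d=17/61
  seg 2: a=-2 b=-208/61 c=-69/61 d=509/488
  seg 3: a=-5 b=559/122 c=1251/244 d=-417/244
S(1/4) = -291/488

Δ: Δ0=1, Δ1=-2, Δ2=-3/2, Δ3=8
row 1: diag=4, rhs=-18; c'=1/4, d'=-9/2
row 2: denom=6−1·1/4=23/4; d'=(3−1·-9/2)/(23/4)=30/23
row 3: denom=6−2·8/23=122/23; d'=(57−2·30/23)/(122/23)=1251/122
back: M3=1251/122
back: M2=30/23−8/23·1251/122=-138/61
back: M1=-9/2−1/4·-138/61=-240/61
M: M0=0, M1=-240/61, M2=-138/61, M3=1251/122, M4=0
seg 0: a=-1, c=M0/2=0, d=(M1−M0)/(6·1)=-40/61, b=Δ0−h0·(2M0+M1)/6=101/61
seg 1: a=0, c=M1/2=-120/61, d=(M2−M1)/(6·1)=17/61, b=Δ1−h1·(2M1+M2)/6=-19/61
seg 2: a=-2, c=M2/2=-69/61, d=(M3−M2)/(6·2)=509/488, b=Δ2−h2·(2M2+M3)/6=-208/61
seg 3: a=-5, c=M3/2=1251/244, d=(M4−M3)/(6·1)=-417/244, b=Δ3−h3·(2M3+M4)/6=559/122
t_q=1/4 → seg 0, τ=1/4; S=-1+101/61·τ+0·τ²+-40/61·τ³=-291/488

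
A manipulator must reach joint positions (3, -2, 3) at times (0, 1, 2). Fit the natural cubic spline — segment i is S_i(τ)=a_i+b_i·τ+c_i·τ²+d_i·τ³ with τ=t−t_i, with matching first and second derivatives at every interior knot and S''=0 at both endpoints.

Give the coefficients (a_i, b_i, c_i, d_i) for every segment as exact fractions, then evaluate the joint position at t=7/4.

  seg 0: a=3 b=-15/2 c=0 d=5/2
  seg 1: a=-2 b=0 c=15/2 d=-5/2
S(7/4) = 149/128

Δ: Δ0=-5, Δ1=5
row 1: diag=4, rhs=60; c'=1/4, d'=15
back: M1=15
M: M0=0, M1=15, M2=0
seg 0: a=3, c=M0/2=0, d=(M1−M0)/(6·1)=5/2, b=Δ0−h0·(2M0+M1)/6=-15/2
seg 1: a=-2, c=M1/2=15/2, d=(M2−M1)/(6·1)=-5/2, b=Δ1−h1·(2M1+M2)/6=0
t_q=7/4 → seg 1, τ=3/4; S=-2+0·τ+15/2·τ²+-5/2·τ³=149/128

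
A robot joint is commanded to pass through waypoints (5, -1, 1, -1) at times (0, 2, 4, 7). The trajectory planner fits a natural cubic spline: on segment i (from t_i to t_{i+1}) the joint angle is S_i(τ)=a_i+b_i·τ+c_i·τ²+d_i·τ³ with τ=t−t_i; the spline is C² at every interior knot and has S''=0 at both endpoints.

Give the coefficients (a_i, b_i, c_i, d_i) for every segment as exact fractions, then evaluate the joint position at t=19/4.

Δ: Δ0=-3, Δ1=1, Δ2=-2/3
row 1: diag=8, rhs=24; c'=1/4, d'=3
row 2: denom=10−2·1/4=19/2; d'=(-10−2·3)/(19/2)=-32/19
back: M2=-32/19
back: M1=3−1/4·-32/19=65/19
M: M0=0, M1=65/19, M2=-32/19, M3=0
seg 0: a=5, c=M0/2=0, d=(M1−M0)/(6·2)=65/228, b=Δ0−h0·(2M0+M1)/6=-236/57
seg 1: a=-1, c=M1/2=65/38, d=(M2−M1)/(6·2)=-97/228, b=Δ1−h1·(2M1+M2)/6=-41/57
seg 2: a=1, c=M2/2=-16/19, d=(M3−M2)/(6·3)=16/171, b=Δ2−h2·(2M2+M3)/6=58/57
t_q=19/4 → seg 2, τ=3/4; S=1+58/57·τ+-16/19·τ²+16/171·τ³=101/76

  seg 0: a=5 b=-236/57 c=0 d=65/228
  seg 1: a=-1 b=-41/57 c=65/38 d=-97/228
  seg 2: a=1 b=58/57 c=-16/19 d=16/171
S(19/4) = 101/76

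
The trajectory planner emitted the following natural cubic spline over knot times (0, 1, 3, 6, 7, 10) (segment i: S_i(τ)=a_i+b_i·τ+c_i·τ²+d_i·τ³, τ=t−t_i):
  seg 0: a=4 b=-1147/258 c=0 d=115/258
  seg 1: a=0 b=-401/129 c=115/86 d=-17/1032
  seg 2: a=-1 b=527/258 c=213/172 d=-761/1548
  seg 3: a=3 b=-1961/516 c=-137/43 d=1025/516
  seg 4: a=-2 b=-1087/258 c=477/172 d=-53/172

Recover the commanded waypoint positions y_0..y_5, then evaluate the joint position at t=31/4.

y_0 = S_0(0) = a_0 = 4
y_1 = S_1(0) = a_1 = 0
y_2 = S_2(0) = a_2 = -1
y_3 = S_3(0) = a_3 = 3
y_4 = S_4(0) = a_4 = -2
y_5 = S_4(3) = 2
t_q=31/4 is in segment 4 (τ=3/4); S_4(τ)=-41059/11008

y_0=4 y_1=0 y_2=-1 y_3=3 y_4=-2 y_5=2
S(31/4) = -41059/11008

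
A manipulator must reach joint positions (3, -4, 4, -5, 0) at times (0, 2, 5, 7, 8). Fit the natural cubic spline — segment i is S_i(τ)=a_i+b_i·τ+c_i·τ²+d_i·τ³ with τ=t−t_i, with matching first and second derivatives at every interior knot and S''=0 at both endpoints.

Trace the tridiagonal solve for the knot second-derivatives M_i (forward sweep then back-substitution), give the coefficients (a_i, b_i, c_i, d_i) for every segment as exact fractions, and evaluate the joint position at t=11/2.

Δ: Δ0=-7/2, Δ1=8/3, Δ2=-9/2, Δ3=5
row 1: diag=10, rhs=37; c'=3/10, d'=37/10
row 2: denom=10−3·3/10=91/10; d'=(-43−3·37/10)/(91/10)=-541/91
row 3: denom=6−2·20/91=506/91; d'=(57−2·-541/91)/(506/91)=6269/506
back: M3=6269/506
back: M2=-541/91−20/91·6269/506=-2193/253
back: M1=37/10−3/10·-2193/253=1594/253
M: M0=0, M1=1594/253, M2=-2193/253, M3=6269/506, M4=0
seg 0: a=3, c=M0/2=0, d=(M1−M0)/(6·2)=797/1518, b=Δ0−h0·(2M0+M1)/6=-8501/1518
seg 1: a=-4, c=M1/2=797/253, d=(M2−M1)/(6·3)=-3787/4554, b=Δ1−h1·(2M1+M2)/6=1063/1518
seg 2: a=4, c=M2/2=-2193/506, d=(M3−M2)/(6·2)=10655/6072, b=Δ2−h2·(2M2+M3)/6=-2164/759
seg 3: a=-5, c=M3/2=6269/1012, d=(M4−M3)/(6·1)=-6269/3036, b=Δ3−h3·(2M3+M4)/6=1321/1518
t_q=11/2 → seg 2, τ=1/2; S=4+-2164/759·τ+-2193/506·τ²+10655/6072·τ³=27693/16192

  seg 0: a=3 b=-8501/1518 c=0 d=797/1518
  seg 1: a=-4 b=1063/1518 c=797/253 d=-3787/4554
  seg 2: a=4 b=-2164/759 c=-2193/506 d=10655/6072
  seg 3: a=-5 b=1321/1518 c=6269/1012 d=-6269/3036
S(11/2) = 27693/16192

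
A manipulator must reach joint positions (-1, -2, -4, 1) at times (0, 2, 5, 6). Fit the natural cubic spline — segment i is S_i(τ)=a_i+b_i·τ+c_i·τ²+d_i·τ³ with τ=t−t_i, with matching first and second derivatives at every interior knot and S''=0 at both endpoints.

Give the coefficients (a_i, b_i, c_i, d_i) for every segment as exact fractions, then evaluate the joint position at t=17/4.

Δ: Δ0=-1/2, Δ1=-2/3, Δ2=5
row 1: diag=10, rhs=-1; c'=3/10, d'=-1/10
row 2: denom=8−3·3/10=71/10; d'=(34−3·-1/10)/(71/10)=343/71
back: M2=343/71
back: M1=-1/10−3/10·343/71=-110/71
M: M0=0, M1=-110/71, M2=343/71, M3=0
seg 0: a=-1, c=M0/2=0, d=(M1−M0)/(6·2)=-55/426, b=Δ0−h0·(2M0+M1)/6=7/426
seg 1: a=-2, c=M1/2=-55/71, d=(M2−M1)/(6·3)=151/426, b=Δ1−h1·(2M1+M2)/6=-653/426
seg 2: a=-4, c=M2/2=343/142, d=(M3−M2)/(6·1)=-343/426, b=Δ2−h2·(2M2+M3)/6=722/213
t_q=17/4 → seg 1, τ=9/4; S=-2+-653/426·τ+-55/71·τ²+151/426·τ³=-48467/9088

  seg 0: a=-1 b=7/426 c=0 d=-55/426
  seg 1: a=-2 b=-653/426 c=-55/71 d=151/426
  seg 2: a=-4 b=722/213 c=343/142 d=-343/426
S(17/4) = -48467/9088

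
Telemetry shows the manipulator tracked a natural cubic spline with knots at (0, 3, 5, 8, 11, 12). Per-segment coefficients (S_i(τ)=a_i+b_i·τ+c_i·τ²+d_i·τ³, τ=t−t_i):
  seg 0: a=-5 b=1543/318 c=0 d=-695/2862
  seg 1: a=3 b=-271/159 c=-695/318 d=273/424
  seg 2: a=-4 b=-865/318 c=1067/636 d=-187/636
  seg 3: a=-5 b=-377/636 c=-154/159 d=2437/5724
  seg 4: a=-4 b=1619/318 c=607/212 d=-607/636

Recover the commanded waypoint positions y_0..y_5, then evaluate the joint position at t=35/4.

y_0 = S_0(0) = a_0 = -5
y_1 = S_1(0) = a_1 = 3
y_2 = S_2(0) = a_2 = -4
y_3 = S_3(0) = a_3 = -5
y_4 = S_4(0) = a_4 = -4
y_5 = S_4(1) = 3
t_q=35/4 is in segment 3 (τ=3/4); S_3(τ)=-78827/13568

y_0=-5 y_1=3 y_2=-4 y_3=-5 y_4=-4 y_5=3
S(35/4) = -78827/13568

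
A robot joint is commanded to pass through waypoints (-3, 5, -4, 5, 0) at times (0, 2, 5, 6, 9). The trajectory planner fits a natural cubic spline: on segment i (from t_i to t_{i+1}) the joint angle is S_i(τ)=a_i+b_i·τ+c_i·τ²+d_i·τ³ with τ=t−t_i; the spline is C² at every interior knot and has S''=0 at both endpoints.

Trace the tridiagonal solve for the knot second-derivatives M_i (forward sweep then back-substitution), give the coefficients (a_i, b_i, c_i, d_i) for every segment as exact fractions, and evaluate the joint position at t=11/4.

Δ: Δ0=4, Δ1=-3, Δ2=9, Δ3=-5/3
row 1: diag=10, rhs=-42; c'=3/10, d'=-21/5
row 2: denom=8−3·3/10=71/10; d'=(72−3·-21/5)/(71/10)=846/71
row 3: denom=8−1·10/71=558/71; d'=(-64−1·846/71)/(558/71)=-2695/279
back: M3=-2695/279
back: M2=846/71−10/71·-2695/279=3704/279
back: M1=-21/5−3/10·3704/279=-761/93
M: M0=0, M1=-761/93, M2=3704/279, M3=-2695/279, M4=0
seg 0: a=-3, c=M0/2=0, d=(M1−M0)/(6·2)=-761/1116, b=Δ0−h0·(2M0+M1)/6=1877/279
seg 1: a=5, c=M1/2=-761/186, d=(M2−M1)/(6·3)=5987/5022, b=Δ1−h1·(2M1+M2)/6=-406/279
seg 2: a=-4, c=M2/2=1852/279, d=(M3−M2)/(6·1)=-237/62, b=Δ2−h2·(2M2+M3)/6=3451/558
seg 3: a=5, c=M3/2=-2695/558, d=(M4−M3)/(6·3)=2695/5022, b=Δ3−h3·(2M3+M4)/6=2230/279
t_q=11/4 → seg 1, τ=3/4; S=5+-406/279·τ+-761/186·τ²+5987/5022·τ³=8373/3968

  seg 0: a=-3 b=1877/279 c=0 d=-761/1116
  seg 1: a=5 b=-406/279 c=-761/186 d=5987/5022
  seg 2: a=-4 b=3451/558 c=1852/279 d=-237/62
  seg 3: a=5 b=2230/279 c=-2695/558 d=2695/5022
S(11/4) = 8373/3968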